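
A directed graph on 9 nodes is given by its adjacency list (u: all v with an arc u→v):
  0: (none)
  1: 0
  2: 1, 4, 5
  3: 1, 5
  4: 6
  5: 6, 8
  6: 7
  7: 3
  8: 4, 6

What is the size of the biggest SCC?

6

{3, 4, 5, 6, 7, 8} are all mutually reachable — one SCC of size 6.
{0} is an SCC by itself.
{2} is an SCC by itself.
{1} is an SCC by itself.
The largest has 6 vertices.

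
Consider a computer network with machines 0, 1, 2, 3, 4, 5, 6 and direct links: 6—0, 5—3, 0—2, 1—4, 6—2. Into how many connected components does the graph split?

3

Starting from 3 we can reach 3, 5. That is one component of size 2.
Starting from 1 we can reach 1, 4. That is one component of size 2.
Starting from 0 we can reach 0, 2, 6. That is one component of size 3.
Total: 3 components.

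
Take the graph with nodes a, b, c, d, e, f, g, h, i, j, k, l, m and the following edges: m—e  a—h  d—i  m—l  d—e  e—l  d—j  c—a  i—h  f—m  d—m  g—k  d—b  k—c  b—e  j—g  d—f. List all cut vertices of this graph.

Removing d increases the component count from 1 to 2, so d is a cut vertex.
By contrast removing f leaves 1 component; it is not a cut vertex. No other vertex is a cut vertex either.

d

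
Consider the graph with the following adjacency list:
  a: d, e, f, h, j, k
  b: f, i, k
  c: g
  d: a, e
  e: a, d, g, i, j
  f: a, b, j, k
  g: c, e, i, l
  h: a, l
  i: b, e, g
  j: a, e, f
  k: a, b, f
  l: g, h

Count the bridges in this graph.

1

The edges on the cycle a-d-e-a are not bridges since each lies on that cycle.
But removing g-c disconnects g from c — this is a bridge.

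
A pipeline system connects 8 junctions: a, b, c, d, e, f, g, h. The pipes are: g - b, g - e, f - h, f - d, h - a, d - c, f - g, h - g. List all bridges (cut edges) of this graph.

The edges on the cycle f-h-g-f are not bridges since each lies on that cycle.
But removing d - c disconnects d from c; removing g - b disconnects g from b; removing f - d disconnects f from d; removing h - a disconnects h from a — these are bridges.
In total 5 edges are bridges.

a-h, b-g, c-d, d-f, e-g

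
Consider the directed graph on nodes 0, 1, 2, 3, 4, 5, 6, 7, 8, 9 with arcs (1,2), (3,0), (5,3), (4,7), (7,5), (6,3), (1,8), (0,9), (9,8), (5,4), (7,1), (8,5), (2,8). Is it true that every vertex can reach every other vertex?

There is no directed path from 4 to 6, so the graph is not strongly connected.

No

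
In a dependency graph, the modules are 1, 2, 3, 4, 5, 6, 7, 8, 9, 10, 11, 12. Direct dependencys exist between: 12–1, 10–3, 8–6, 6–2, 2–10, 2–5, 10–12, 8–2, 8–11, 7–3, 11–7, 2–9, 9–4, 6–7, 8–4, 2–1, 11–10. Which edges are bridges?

The edges on the cycle 8-6-7-11-8 are not bridges since each lies on that cycle.
But removing 5–2 disconnects 5 from 2 — this is a bridge.

2-5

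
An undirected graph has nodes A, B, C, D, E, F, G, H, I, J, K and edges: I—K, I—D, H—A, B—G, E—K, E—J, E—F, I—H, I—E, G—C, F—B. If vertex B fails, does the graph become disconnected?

Yes

Deleting B raises the number of components from 1 to 2, so B is a cut vertex.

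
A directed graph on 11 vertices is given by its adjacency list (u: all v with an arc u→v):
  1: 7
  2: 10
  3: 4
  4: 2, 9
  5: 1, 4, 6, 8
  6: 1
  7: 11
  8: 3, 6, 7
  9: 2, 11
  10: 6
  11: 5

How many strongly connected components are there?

1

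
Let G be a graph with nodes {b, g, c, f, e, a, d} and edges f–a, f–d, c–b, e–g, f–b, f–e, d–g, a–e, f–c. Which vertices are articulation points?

f

Removing f increases the component count from 1 to 2, so f is a cut vertex.
By contrast removing a leaves 1 component; it is not a cut vertex. No other vertex is a cut vertex either.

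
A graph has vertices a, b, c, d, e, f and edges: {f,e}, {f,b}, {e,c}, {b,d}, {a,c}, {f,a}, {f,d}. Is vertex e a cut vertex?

No

Deleting e leaves 1 component (was 1) (its neighbors c, f remain connected to each other), so e is not a cut vertex.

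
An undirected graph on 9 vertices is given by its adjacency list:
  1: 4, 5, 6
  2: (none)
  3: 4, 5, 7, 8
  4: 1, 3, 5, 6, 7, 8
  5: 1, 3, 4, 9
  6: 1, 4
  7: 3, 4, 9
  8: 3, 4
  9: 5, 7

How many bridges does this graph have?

0

The edges on the cycle 7-3-5-9-7 are not bridges since each lies on that cycle.
Every edge lies on some cycle, so there are no bridges.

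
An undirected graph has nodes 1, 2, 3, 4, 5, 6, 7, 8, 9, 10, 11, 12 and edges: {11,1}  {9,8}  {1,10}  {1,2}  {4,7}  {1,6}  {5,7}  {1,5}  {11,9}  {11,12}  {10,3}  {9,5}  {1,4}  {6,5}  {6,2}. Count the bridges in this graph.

4

The edges on the cycle 11-1-4-7-5-9-11 are not bridges since each lies on that cycle.
But removing 10-1 disconnects 10 from 1; removing 12-11 disconnects 12 from 11; removing 10-3 disconnects 10 from 3; removing 9-8 disconnects 9 from 8 — these are bridges.
That makes 4 bridges.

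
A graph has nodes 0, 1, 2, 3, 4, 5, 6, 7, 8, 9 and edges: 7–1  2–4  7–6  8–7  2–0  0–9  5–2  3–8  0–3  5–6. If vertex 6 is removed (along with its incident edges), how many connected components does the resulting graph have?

1

With 6 gone, the remaining components are: {0, 1, 2, 3, 4, 5, 7, 8, 9}.
That is 1 component.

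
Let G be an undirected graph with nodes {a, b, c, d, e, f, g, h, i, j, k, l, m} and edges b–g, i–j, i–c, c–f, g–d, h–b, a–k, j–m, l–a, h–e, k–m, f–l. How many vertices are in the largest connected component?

8

Starting from b we can reach b, d, e, g, h. That is one component of size 5.
Starting from a we can reach a, c, f, i, j, k, l, m. That is one component of size 8.
The largest has 8 vertices.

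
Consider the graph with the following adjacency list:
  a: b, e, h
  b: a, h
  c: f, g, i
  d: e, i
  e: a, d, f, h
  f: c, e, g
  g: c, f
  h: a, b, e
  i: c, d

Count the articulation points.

Removing e increases the component count from 1 to 2, so e is a cut vertex.
By contrast removing i leaves 1 component; it is not a cut vertex. No other vertex is a cut vertex either.

1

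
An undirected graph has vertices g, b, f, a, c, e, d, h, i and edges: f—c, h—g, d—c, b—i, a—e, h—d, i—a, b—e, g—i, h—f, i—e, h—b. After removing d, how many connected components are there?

With d gone, the remaining components are: {a, b, c, e, f, g, h, i}.
That is 1 component.

1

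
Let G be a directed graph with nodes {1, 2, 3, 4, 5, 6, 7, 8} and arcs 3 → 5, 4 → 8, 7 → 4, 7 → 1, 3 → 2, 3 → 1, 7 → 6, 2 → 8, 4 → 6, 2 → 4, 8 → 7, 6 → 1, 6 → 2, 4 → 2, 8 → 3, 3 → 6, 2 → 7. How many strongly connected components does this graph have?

{2, 3, 4, 6, 7, 8} are all mutually reachable — one SCC of size 6.
{5} is an SCC by itself.
{1} is an SCC by itself.
That gives 3 strongly connected components.

3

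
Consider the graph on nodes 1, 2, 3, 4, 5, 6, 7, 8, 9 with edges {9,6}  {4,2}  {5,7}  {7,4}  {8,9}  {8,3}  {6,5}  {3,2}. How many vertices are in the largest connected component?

8

1 is isolated — a component by itself.
Starting from 2 we can reach 2, 3, 4, 5, 6, 7, 8, 9. That is one component of size 8.
The largest has 8 vertices.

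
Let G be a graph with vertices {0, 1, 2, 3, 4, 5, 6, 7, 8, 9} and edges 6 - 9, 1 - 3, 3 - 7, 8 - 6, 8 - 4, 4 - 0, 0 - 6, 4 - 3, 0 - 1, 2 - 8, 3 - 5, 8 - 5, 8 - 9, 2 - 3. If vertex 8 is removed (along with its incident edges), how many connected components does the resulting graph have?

1

With 8 gone, the remaining components are: {0, 1, 2, 3, 4, 5, 6, 7, 9}.
That is 1 component.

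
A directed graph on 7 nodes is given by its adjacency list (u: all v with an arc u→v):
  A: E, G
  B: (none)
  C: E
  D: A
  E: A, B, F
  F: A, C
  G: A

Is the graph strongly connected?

No

There is no directed path from B to E, so the graph is not strongly connected.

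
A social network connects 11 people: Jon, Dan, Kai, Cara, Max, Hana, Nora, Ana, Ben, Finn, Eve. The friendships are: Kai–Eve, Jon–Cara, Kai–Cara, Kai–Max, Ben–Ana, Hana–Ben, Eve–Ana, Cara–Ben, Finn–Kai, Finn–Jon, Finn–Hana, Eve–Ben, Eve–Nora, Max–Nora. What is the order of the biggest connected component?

Dan is isolated — a component by itself.
Starting from Ana we can reach Ana, Ben, Eve, Jon, Kai, Max, Cara, Finn, Hana, Nora. That is one component of size 10.
The largest has 10 vertices.

10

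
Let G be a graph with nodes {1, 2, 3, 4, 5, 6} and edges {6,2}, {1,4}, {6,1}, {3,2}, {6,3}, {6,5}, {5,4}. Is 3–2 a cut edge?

No

After removing 3–2, the path 3-6-2 still connects them, so the edge is not a bridge.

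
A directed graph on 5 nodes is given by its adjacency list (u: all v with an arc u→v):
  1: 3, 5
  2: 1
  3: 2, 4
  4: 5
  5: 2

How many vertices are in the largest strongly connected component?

5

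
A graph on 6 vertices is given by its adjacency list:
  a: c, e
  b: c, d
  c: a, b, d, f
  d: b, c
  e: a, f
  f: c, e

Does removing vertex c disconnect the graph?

Yes

Deleting c raises the number of components from 1 to 2, so c is a cut vertex.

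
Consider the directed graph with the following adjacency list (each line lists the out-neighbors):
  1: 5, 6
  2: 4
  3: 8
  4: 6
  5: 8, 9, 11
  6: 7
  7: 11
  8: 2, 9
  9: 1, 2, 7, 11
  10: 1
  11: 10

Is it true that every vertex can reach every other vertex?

No

There is no directed path from 9 to 3, so the graph is not strongly connected.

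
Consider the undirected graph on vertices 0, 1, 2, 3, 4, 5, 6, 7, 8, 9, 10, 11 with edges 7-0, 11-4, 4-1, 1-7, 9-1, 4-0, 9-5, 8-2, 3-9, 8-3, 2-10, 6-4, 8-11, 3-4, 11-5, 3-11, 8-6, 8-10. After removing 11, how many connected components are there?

With 11 gone, the remaining components are: {0, 1, 2, 3, 4, 5, 6, 7, 8, 9, 10}.
That is 1 component.

1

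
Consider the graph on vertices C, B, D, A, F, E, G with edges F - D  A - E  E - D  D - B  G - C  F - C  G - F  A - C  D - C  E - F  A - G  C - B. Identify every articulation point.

none

Removing F, for instance, still leaves 1 component. No single vertex removal increases the component count — the graph has no articulation points.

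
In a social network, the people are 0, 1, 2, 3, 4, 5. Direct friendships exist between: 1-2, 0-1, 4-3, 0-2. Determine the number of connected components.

3

5 is isolated — a component by itself.
Starting from 3 we can reach 3, 4. That is one component of size 2.
Starting from 0 we can reach 0, 1, 2. That is one component of size 3.
Total: 3 components.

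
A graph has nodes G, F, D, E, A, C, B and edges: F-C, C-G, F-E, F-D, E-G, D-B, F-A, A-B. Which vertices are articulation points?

F

Removing F increases the component count from 1 to 2, so F is a cut vertex.
By contrast removing G leaves 1 component; it is not a cut vertex. No other vertex is a cut vertex either.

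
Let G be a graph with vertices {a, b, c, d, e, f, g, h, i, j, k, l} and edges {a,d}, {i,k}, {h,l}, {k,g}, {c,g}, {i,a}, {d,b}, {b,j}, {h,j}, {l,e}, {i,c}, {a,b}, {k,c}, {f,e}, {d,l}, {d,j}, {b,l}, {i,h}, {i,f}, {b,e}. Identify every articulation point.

Removing i increases the component count from 1 to 2, so i is a cut vertex.
By contrast removing c leaves 1 component; it is not a cut vertex. No other vertex is a cut vertex either.

i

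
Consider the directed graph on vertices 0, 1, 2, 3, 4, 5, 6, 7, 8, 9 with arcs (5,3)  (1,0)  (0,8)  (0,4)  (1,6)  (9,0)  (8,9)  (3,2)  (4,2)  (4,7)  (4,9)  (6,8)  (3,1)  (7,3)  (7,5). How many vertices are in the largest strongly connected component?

9

{0, 1, 3, 4, 5, 6, 7, 8, 9} are all mutually reachable — one SCC of size 9.
{2} is an SCC by itself.
The largest has 9 vertices.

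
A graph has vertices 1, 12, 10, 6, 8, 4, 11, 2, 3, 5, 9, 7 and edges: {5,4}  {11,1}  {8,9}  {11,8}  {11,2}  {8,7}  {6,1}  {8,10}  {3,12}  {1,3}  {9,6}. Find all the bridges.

1-3, 10-8, 11-2, 12-3, 4-5, 7-8

The edges on the cycle 11-8-9-6-1-11 are not bridges since each lies on that cycle.
But removing 8—10 disconnects 8 from 10; removing 12—3 disconnects 12 from 3; removing 11—2 disconnects 11 from 2; removing 8—7 disconnects 8 from 7 — these are bridges.
In total 6 edges are bridges.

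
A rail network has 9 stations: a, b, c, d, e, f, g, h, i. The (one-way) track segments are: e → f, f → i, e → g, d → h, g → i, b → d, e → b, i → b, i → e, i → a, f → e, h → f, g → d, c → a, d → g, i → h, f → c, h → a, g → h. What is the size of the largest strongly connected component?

{b, d, e, f, g, h, i} are all mutually reachable — one SCC of size 7.
{c} is an SCC by itself.
{a} is an SCC by itself.
The largest has 7 vertices.

7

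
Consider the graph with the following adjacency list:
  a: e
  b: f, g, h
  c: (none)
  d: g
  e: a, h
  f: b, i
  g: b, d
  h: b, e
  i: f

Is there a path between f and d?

From f we can reach a, b, d, e, f, g, h, i, which includes d.

Yes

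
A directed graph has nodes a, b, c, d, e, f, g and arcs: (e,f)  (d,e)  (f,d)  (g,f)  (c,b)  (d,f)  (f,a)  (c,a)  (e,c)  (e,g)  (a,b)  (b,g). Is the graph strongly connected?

From b we can reach every vertex (a, b, c, d, e, f, g), and every vertex can reach b (a, b, c, d, e, f, g). So the whole graph is one strongly connected component.

Yes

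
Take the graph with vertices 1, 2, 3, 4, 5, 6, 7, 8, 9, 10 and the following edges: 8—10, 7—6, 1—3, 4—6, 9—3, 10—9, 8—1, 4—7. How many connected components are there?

4

5 is isolated — a component by itself.
2 is isolated — a component by itself.
Starting from 4 we can reach 4, 6, 7. That is one component of size 3.
Starting from 1 we can reach 1, 3, 8, 9, 10. That is one component of size 5.
Total: 4 components.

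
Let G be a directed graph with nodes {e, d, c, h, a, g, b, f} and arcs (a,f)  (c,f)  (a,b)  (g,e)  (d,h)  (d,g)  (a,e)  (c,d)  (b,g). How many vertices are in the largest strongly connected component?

{d} is an SCC by itself.
{b} is an SCC by itself.
{e} is an SCC by itself.
{a} is an SCC by itself.
{c} is an SCC by itself.
(and 3 more singleton SCCs)
The largest has 1 vertex.

1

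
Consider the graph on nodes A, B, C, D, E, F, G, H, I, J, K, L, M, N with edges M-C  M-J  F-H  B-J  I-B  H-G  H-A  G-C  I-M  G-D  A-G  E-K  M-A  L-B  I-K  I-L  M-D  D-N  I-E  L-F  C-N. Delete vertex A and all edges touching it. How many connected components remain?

With A gone, the remaining components are: {B, C, D, E, F, G, H, I, J, K, L, M, N}.
That is 1 component.

1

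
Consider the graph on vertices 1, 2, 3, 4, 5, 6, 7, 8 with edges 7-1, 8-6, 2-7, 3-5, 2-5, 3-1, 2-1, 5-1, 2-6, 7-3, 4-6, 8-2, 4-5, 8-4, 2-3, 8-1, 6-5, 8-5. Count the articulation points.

Removing 1, for instance, still leaves 1 component. No single vertex removal increases the component count — the graph has no articulation points.

0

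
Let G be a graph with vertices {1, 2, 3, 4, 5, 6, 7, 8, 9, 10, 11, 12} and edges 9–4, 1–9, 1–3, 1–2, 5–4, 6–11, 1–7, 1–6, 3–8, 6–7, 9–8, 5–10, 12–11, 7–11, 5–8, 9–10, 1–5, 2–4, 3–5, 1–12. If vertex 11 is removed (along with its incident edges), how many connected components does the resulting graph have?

1

With 11 gone, the remaining components are: {1, 2, 3, 4, 5, 6, 7, 8, 9, 10, 12}.
That is 1 component.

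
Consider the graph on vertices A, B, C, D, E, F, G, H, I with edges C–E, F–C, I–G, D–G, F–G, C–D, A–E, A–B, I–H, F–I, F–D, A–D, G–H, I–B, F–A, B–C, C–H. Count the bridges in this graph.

The edges on the cycle F-A-D-F are not bridges since each lies on that cycle.
Every edge lies on some cycle, so there are no bridges.

0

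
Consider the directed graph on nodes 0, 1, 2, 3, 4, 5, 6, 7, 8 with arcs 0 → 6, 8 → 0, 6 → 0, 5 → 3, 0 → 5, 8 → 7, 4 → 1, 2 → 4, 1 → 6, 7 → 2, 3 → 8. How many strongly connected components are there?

1

{0, 1, 2, 3, 4, 5, 6, 7, 8} are all mutually reachable — one SCC of size 9.
That gives 1 strongly connected component.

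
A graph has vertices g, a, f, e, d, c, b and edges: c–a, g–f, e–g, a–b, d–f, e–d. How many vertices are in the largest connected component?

Starting from a we can reach a, b, c. That is one component of size 3.
Starting from d we can reach d, e, f, g. That is one component of size 4.
The largest has 4 vertices.

4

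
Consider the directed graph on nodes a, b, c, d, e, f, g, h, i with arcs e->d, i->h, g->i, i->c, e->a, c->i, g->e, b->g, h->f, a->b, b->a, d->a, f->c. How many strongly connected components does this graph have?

{a, b, d, e, g} are all mutually reachable — one SCC of size 5.
{c, f, h, i} are all mutually reachable — one SCC of size 4.
That gives 2 strongly connected components.

2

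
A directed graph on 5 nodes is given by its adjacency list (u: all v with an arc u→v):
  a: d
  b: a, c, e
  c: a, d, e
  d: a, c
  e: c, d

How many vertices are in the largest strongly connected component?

4

{a, c, d, e} are all mutually reachable — one SCC of size 4.
{b} is an SCC by itself.
The largest has 4 vertices.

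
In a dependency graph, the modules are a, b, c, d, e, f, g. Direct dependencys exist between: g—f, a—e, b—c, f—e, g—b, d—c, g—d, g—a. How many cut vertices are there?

Removing g increases the component count from 1 to 2, so g is a cut vertex.
By contrast removing a leaves 1 component; it is not a cut vertex. No other vertex is a cut vertex either.

1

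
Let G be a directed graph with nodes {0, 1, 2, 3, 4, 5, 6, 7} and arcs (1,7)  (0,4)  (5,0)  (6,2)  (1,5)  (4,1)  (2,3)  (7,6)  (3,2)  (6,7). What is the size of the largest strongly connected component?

{0, 1, 4, 5} are all mutually reachable — one SCC of size 4.
{6, 7} are all mutually reachable — one SCC of size 2.
{2, 3} are all mutually reachable — one SCC of size 2.
The largest has 4 vertices.

4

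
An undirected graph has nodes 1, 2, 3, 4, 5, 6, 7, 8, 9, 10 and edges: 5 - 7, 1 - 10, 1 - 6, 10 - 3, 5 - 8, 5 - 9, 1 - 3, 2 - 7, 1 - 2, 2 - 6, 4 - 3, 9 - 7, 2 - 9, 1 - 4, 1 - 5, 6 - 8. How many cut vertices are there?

1

Removing 1 increases the component count from 1 to 2, so 1 is a cut vertex.
By contrast removing 6 leaves 1 component; it is not a cut vertex. No other vertex is a cut vertex either.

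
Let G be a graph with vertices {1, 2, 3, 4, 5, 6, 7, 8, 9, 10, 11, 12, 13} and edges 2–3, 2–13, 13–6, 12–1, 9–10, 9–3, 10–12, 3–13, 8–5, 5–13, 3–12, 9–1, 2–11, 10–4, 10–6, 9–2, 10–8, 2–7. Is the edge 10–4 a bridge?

Yes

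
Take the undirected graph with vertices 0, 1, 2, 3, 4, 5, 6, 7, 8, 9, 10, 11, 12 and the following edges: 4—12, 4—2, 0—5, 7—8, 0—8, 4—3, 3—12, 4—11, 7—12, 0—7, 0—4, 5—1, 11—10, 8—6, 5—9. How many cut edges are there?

7

The edges on the cycle 0-7-8-0 are not bridges since each lies on that cycle.
But removing 11—10 disconnects 11 from 10; removing 6—8 disconnects 6 from 8; removing 5—1 disconnects 5 from 1; removing 5—9 disconnects 5 from 9 — these are bridges.
In total 7 edges are bridges.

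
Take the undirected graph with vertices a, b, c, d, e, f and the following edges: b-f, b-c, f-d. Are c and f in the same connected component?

Yes

From c we can reach b, c, d, f, which includes f.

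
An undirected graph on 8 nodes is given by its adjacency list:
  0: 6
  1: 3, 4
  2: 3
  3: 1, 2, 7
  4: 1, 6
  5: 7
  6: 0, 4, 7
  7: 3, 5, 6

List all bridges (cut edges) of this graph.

The edges on the cycle 1-4-6-7-3-1 are not bridges since each lies on that cycle.
But removing 7-5 disconnects 7 from 5; removing 3-2 disconnects 3 from 2; removing 6-0 disconnects 6 from 0 — these are bridges.

0-6, 2-3, 5-7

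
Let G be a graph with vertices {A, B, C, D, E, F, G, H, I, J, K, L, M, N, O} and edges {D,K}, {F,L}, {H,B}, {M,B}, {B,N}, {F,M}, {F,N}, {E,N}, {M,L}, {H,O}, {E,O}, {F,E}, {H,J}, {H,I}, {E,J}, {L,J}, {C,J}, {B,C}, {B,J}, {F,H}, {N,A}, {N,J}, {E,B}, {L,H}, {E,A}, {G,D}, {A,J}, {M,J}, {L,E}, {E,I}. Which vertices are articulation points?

D

Removing D increases the component count from 2 to 3, so D is a cut vertex.
By contrast removing N leaves 2 components; it is not a cut vertex. No other vertex is a cut vertex either.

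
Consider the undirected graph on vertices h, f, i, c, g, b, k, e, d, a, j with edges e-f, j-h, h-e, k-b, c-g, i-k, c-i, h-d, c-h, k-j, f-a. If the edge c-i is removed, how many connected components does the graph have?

1

c and i are still connected via c-h-j-k-i, so the component count stays at 1.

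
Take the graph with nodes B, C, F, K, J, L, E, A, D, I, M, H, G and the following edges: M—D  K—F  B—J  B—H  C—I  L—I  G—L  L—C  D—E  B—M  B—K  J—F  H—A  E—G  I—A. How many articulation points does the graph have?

1

Removing B increases the component count from 1 to 2, so B is a cut vertex.
By contrast removing D leaves 1 component; it is not a cut vertex. No other vertex is a cut vertex either.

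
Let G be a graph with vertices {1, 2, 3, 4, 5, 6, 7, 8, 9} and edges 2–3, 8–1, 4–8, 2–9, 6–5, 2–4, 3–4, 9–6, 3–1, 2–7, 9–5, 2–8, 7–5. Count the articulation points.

1

Removing 2 increases the component count from 1 to 2, so 2 is a cut vertex.
By contrast removing 1 leaves 1 component; it is not a cut vertex. No other vertex is a cut vertex either.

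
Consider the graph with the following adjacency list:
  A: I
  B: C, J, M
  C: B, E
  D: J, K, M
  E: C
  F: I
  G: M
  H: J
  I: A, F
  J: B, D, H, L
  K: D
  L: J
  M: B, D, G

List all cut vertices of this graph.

Removing B increases the component count from 2 to 3, so B is a cut vertex.
Removing C increases the component count from 2 to 3, so C is a cut vertex.
Removing D increases the component count from 2 to 3, so D is a cut vertex.
Likewise I, J, M are cut vertices.
By contrast removing K leaves 2 components; it is not a cut vertex. No other vertex is a cut vertex either.

B, C, D, I, J, M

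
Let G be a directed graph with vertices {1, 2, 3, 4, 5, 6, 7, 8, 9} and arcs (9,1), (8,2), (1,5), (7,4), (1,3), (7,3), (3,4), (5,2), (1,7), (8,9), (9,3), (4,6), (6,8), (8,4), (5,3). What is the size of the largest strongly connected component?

8

{1, 3, 4, 5, 6, 7, 8, 9} are all mutually reachable — one SCC of size 8.
{2} is an SCC by itself.
The largest has 8 vertices.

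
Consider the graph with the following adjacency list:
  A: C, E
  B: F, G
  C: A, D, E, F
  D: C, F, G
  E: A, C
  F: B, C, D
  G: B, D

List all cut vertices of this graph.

Removing C increases the component count from 1 to 2, so C is a cut vertex.
By contrast removing E leaves 1 component; it is not a cut vertex. No other vertex is a cut vertex either.

C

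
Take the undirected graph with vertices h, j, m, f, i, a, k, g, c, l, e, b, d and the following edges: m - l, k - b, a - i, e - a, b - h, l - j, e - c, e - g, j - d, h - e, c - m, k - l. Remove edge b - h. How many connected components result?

b and h are still connected via b-k-l-m-c-e-h, so the component count stays at 2.

2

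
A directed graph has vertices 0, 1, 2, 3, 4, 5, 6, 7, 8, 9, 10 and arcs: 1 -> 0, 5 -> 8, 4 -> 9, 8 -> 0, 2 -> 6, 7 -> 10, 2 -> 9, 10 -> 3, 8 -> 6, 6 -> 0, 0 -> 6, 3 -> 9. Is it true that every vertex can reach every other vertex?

No

There is no directed path from 2 to 7, so the graph is not strongly connected.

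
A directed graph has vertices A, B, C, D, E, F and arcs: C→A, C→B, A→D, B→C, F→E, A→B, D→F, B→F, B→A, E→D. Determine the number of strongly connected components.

2

{A, B, C} are all mutually reachable — one SCC of size 3.
{D, E, F} are all mutually reachable — one SCC of size 3.
That gives 2 strongly connected components.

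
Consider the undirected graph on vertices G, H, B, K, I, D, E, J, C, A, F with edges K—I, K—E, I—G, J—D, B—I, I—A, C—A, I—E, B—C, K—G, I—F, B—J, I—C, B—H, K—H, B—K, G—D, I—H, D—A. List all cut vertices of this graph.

Removing I increases the component count from 1 to 2, so I is a cut vertex.
By contrast removing D leaves 1 component; it is not a cut vertex. No other vertex is a cut vertex either.

I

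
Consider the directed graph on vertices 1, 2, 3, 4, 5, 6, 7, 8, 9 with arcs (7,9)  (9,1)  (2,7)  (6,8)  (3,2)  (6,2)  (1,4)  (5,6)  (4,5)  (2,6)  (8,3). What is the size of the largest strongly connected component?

{1, 2, 3, 4, 5, 6, 7, 8, 9} are all mutually reachable — one SCC of size 9.
The largest has 9 vertices.

9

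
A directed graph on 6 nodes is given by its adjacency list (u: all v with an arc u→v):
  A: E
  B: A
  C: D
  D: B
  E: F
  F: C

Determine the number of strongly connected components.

{A, B, C, D, E, F} are all mutually reachable — one SCC of size 6.
That gives 1 strongly connected component.

1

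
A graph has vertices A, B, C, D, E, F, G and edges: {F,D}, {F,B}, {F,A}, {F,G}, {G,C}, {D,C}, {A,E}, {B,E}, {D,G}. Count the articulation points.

1

Removing F increases the component count from 1 to 2, so F is a cut vertex.
By contrast removing D leaves 1 component; it is not a cut vertex. No other vertex is a cut vertex either.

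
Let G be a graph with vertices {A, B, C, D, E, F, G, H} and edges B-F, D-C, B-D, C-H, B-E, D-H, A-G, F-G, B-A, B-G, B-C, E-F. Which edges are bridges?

none

The edges on the cycle B-D-H-C-B are not bridges since each lies on that cycle.
Every edge lies on some cycle, so there are no bridges.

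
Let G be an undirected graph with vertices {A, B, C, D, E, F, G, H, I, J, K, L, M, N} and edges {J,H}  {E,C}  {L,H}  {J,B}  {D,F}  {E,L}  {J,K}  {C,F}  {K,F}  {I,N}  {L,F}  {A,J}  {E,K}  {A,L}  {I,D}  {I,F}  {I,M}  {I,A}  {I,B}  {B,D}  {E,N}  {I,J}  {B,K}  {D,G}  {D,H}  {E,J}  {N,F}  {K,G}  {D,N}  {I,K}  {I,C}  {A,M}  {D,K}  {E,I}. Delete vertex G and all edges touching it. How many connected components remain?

1

With G gone, the remaining components are: {A, B, C, D, E, F, H, I, J, K, L, M, N}.
That is 1 component.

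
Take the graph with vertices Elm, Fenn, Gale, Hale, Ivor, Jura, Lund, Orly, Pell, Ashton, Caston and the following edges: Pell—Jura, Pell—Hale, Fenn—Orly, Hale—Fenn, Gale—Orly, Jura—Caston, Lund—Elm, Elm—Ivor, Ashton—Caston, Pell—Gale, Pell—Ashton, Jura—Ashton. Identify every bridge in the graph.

Elm-Ivor, Elm-Lund

The edges on the cycle Pell-Jura-Caston-Ashton-Pell are not bridges since each lies on that cycle.
But removing Lund—Elm disconnects Lund from Elm; removing Elm—Ivor disconnects Elm from Ivor — these are bridges.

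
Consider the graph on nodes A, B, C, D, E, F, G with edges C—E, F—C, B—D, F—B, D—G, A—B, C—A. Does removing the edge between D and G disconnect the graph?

Yes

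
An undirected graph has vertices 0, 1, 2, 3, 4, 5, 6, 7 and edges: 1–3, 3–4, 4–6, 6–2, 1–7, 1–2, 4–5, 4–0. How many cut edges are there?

The edges on the cycle 1-3-4-6-2-1 are not bridges since each lies on that cycle.
But removing 4–0 disconnects 4 from 0; removing 4–5 disconnects 4 from 5; removing 1–7 disconnects 1 from 7 — these are bridges.
That makes 3 bridges.

3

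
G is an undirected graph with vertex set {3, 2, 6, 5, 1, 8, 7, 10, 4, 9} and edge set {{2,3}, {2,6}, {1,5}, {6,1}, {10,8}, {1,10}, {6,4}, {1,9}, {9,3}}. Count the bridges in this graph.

The edges on the cycle 2-6-1-9-3-2 are not bridges since each lies on that cycle.
But removing 1–5 disconnects 1 from 5; removing 8–10 disconnects 8 from 10; removing 6–4 disconnects 6 from 4; removing 1–10 disconnects 1 from 10 — these are bridges.
That makes 4 bridges.

4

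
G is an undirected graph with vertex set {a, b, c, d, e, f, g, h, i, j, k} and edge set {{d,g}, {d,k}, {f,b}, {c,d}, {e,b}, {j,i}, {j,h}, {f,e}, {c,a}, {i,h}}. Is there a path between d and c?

Yes

From d we can reach a, c, d, g, k, which includes c.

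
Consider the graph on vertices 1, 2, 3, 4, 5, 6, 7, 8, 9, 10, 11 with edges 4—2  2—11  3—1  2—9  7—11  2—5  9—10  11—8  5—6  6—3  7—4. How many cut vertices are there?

6

Removing 2 increases the component count from 1 to 3, so 2 is a cut vertex.
Removing 3 increases the component count from 1 to 2, so 3 is a cut vertex.
Removing 5 increases the component count from 1 to 2, so 5 is a cut vertex.
Likewise 6, 9, 11 are cut vertices.
By contrast removing 10 leaves 1 component; it is not a cut vertex. No other vertex is a cut vertex either.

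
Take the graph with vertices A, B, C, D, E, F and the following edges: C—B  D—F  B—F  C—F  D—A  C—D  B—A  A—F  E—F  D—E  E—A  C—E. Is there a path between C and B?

Yes

From C we can reach A, B, C, D, E, F, which includes B.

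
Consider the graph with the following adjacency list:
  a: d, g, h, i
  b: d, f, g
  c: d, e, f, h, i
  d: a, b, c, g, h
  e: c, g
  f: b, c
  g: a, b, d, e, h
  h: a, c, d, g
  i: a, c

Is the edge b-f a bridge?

No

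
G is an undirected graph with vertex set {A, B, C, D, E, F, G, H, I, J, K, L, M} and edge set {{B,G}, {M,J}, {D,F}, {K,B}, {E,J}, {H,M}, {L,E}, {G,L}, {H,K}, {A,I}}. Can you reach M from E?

Yes

From E we can reach B, E, G, H, J, K, L, M, which includes M.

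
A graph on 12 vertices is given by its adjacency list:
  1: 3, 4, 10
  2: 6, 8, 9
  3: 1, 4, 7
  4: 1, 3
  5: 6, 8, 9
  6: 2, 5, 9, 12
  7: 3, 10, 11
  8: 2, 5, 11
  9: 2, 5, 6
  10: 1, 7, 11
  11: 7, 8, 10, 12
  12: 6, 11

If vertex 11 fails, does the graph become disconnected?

Yes

Deleting 11 raises the number of components from 1 to 2, so 11 is a cut vertex.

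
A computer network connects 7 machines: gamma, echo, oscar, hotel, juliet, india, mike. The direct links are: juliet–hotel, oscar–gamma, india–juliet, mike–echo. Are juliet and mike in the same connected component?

The component containing juliet is {hotel, india, juliet}, and mike is not in it.

No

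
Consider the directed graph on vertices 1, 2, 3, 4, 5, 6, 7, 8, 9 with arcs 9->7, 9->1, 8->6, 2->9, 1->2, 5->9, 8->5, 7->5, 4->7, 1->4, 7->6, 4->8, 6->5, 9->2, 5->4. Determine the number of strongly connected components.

2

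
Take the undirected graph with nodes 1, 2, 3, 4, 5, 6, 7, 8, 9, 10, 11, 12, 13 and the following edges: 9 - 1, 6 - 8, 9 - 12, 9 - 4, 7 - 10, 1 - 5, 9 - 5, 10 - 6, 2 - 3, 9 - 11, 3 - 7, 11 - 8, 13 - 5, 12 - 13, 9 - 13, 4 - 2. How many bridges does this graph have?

0

The edges on the cycle 9-1-5-9 are not bridges since each lies on that cycle.
Every edge lies on some cycle, so there are no bridges.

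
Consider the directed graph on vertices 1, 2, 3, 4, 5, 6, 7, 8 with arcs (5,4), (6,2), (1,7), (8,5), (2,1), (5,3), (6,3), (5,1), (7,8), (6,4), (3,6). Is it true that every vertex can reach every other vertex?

No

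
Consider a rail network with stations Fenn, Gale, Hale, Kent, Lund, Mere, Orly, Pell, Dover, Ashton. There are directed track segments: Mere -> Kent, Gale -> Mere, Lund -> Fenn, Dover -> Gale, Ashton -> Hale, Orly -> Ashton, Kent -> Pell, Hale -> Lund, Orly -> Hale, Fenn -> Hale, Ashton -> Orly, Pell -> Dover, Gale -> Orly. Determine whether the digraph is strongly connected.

No

There is no directed path from Ashton to Mere, so the graph is not strongly connected.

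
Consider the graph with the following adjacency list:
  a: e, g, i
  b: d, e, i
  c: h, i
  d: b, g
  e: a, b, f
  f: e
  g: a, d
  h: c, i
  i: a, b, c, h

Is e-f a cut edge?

Removing e-f leaves no path between e and f: the component count goes from 1 to 2. So it is a bridge.

Yes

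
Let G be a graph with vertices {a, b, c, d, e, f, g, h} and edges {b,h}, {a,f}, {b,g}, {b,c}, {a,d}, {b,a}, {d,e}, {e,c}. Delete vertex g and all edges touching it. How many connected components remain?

With g gone, the remaining components are: {a, b, c, d, e, f, h}.
That is 1 component.

1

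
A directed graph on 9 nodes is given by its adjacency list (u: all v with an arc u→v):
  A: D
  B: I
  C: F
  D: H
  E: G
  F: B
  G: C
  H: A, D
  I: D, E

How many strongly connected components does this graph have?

2

{B, C, E, F, G, I} are all mutually reachable — one SCC of size 6.
{A, D, H} are all mutually reachable — one SCC of size 3.
That gives 2 strongly connected components.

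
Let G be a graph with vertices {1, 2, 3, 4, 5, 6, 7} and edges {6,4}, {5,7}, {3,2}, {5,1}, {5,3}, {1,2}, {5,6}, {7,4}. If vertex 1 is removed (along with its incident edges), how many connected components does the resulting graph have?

With 1 gone, the remaining components are: {2, 3, 4, 5, 6, 7}.
That is 1 component.

1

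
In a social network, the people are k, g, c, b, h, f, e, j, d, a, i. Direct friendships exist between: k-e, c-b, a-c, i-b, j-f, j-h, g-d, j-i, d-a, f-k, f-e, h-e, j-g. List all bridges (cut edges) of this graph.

none

The edges on the cycle f-k-e-f are not bridges since each lies on that cycle.
Every edge lies on some cycle, so there are no bridges.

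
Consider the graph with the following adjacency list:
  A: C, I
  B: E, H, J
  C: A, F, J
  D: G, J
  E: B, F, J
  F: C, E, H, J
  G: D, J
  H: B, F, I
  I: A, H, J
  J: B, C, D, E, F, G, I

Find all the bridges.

The edges on the cycle J-D-G-J are not bridges since each lies on that cycle.
Every edge lies on some cycle, so there are no bridges.

none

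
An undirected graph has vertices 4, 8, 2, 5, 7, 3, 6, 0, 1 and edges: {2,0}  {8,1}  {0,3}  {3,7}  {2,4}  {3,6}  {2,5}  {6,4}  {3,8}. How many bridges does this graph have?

4

The edges on the cycle 2-0-3-6-4-2 are not bridges since each lies on that cycle.
But removing 3 - 8 disconnects 3 from 8; removing 3 - 7 disconnects 3 from 7; removing 2 - 5 disconnects 2 from 5; removing 1 - 8 disconnects 1 from 8 — these are bridges.
That makes 4 bridges.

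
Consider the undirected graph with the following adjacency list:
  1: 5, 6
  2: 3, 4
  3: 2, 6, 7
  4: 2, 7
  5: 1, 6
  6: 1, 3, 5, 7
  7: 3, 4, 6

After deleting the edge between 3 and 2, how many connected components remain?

3 and 2 are still connected via 3-7-4-2, so the component count stays at 1.

1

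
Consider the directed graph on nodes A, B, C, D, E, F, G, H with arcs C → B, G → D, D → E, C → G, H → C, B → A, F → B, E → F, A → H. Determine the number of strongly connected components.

1

{A, B, C, D, E, F, G, H} are all mutually reachable — one SCC of size 8.
That gives 1 strongly connected component.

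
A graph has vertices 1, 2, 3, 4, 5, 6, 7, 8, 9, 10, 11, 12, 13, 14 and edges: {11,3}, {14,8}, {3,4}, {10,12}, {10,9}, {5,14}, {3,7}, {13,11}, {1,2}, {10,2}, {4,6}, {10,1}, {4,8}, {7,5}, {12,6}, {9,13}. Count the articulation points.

Removing 10 increases the component count from 1 to 2, so 10 is a cut vertex.
By contrast removing 2 leaves 1 component; it is not a cut vertex. No other vertex is a cut vertex either.

1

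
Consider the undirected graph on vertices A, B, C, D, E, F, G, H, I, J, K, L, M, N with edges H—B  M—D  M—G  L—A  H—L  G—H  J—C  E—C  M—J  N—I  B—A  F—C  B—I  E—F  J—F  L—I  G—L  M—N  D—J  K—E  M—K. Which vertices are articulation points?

M

Removing M increases the component count from 1 to 2, so M is a cut vertex.
By contrast removing B leaves 1 component; it is not a cut vertex. No other vertex is a cut vertex either.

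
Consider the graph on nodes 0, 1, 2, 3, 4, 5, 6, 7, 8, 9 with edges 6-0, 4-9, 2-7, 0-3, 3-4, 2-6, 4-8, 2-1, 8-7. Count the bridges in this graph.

The edges on the cycle 2-6-0-3-4-8-7-2 are not bridges since each lies on that cycle.
But removing 2-1 disconnects 2 from 1; removing 9-4 disconnects 9 from 4 — these are bridges.
That makes 2 bridges.

2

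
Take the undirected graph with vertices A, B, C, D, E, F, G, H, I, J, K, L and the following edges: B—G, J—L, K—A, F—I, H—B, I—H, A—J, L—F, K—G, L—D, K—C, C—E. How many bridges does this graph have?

The edges on the cycle K-A-J-L-F-I-H-B-G-K are not bridges since each lies on that cycle.
But removing C—E disconnects C from E; removing D—L disconnects D from L; removing K—C disconnects K from C — these are bridges.
That makes 3 bridges.

3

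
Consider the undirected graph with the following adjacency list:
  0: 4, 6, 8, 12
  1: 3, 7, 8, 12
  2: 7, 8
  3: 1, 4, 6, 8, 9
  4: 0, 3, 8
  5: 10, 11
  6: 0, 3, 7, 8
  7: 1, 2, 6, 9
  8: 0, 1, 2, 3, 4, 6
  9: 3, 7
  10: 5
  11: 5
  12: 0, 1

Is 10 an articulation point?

No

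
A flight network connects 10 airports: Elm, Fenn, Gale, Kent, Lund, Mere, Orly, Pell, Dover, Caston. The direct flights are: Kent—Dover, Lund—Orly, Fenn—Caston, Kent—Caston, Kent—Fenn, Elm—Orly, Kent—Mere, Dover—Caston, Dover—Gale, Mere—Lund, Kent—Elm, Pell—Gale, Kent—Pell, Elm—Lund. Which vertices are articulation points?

Removing Kent increases the component count from 1 to 2, so Kent is a cut vertex.
By contrast removing Dover leaves 1 component; it is not a cut vertex. No other vertex is a cut vertex either.

Kent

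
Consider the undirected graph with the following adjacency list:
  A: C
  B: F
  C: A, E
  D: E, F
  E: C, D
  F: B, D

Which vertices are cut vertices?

C, D, E, F

Removing C increases the component count from 1 to 2, so C is a cut vertex.
Removing D increases the component count from 1 to 2, so D is a cut vertex.
Removing E increases the component count from 1 to 2, so E is a cut vertex.
Likewise F is a cut vertex.
By contrast removing A leaves 1 component; it is not a cut vertex. No other vertex is a cut vertex either.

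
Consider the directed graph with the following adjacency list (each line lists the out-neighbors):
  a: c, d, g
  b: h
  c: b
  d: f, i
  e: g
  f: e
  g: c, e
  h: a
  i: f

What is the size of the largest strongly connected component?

9

{a, b, c, d, e, f, g, h, i} are all mutually reachable — one SCC of size 9.
The largest has 9 vertices.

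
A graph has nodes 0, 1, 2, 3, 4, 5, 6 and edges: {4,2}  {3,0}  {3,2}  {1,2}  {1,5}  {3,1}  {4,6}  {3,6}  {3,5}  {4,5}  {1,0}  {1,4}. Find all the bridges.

The edges on the cycle 1-4-2-1 are not bridges since each lies on that cycle.
Every edge lies on some cycle, so there are no bridges.

none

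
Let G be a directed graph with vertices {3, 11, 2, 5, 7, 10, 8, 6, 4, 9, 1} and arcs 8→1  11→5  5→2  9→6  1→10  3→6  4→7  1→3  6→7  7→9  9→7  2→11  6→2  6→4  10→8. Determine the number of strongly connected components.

{4, 6, 7, 9} are all mutually reachable — one SCC of size 4.
{2, 5, 11} are all mutually reachable — one SCC of size 3.
{1, 8, 10} are all mutually reachable — one SCC of size 3.
{3} is an SCC by itself.
That gives 4 strongly connected components.

4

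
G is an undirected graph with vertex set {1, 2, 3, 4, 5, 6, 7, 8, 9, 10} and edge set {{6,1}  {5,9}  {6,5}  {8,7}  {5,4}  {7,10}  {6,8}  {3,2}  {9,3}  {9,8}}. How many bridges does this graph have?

6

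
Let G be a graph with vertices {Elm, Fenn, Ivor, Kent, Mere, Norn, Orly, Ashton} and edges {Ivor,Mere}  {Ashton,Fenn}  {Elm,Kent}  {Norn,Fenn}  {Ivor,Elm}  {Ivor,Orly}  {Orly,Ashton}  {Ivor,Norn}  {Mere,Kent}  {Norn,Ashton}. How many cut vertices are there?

1

Removing Ivor increases the component count from 1 to 2, so Ivor is a cut vertex.
By contrast removing Ashton leaves 1 component; it is not a cut vertex. No other vertex is a cut vertex either.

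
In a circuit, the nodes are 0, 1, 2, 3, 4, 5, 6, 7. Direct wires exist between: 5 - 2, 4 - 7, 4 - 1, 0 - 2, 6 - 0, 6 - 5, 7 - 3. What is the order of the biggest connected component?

Starting from 0 we can reach 0, 2, 5, 6. That is one component of size 4.
Starting from 1 we can reach 1, 3, 4, 7. That is one component of size 4.
The largest has 4 vertices.

4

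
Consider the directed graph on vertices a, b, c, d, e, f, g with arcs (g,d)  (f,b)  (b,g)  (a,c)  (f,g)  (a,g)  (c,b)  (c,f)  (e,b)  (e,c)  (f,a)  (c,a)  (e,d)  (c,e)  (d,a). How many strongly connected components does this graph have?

1

{a, b, c, d, e, f, g} are all mutually reachable — one SCC of size 7.
That gives 1 strongly connected component.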